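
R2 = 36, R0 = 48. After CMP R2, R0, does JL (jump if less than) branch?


Trace:
  R2 = 36, R0 = 48
  CMP R2, R0  → compares 36 vs 48
  JL checks: is 36 less than 48?
  36 < 48, so condition is true
Branch taken: Yes

Yes


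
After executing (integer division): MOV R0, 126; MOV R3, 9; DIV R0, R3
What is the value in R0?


Register state trace:
  MOV R0, 126  → R0 = 126
  MOV R3, 9  → R3 = 9
  DIV R0, R3  → R0 = 126 // 9 = 14
Final: R0 = 14

14


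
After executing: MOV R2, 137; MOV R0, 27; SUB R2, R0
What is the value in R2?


Register state trace:
  MOV R2, 137  → R2 = 137
  MOV R0, 27  → R0 = 27
  SUB R2, R0  → R2 = 137 - 27 = 110
Final: R2 = 110

110


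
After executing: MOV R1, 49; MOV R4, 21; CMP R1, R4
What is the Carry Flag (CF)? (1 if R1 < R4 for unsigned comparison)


Register state trace:
  MOV R1, 49  → R1 = 49
  MOV R4, 21  → R4 = 21
  CMP R1, R4  → unsigned 49 - 21: no borrow
  49 >= 21, so CF = 0
CF = 0

0


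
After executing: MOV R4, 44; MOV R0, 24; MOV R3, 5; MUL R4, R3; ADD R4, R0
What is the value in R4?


Register state trace:
  MOV R4, 44  → R4 = 44
  MOV R0, 24  → R0 = 24
  MOV R3, 5  → R3 = 5
  MUL R4, R3  → R4 = 44 * 5 = 220
  ADD R4, R0  → R4 = 220 + 24 = 244
Final: R4 = 244

244


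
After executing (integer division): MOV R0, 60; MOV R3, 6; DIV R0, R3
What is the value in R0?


Register state trace:
  MOV R0, 60  → R0 = 60
  MOV R3, 6  → R3 = 6
  DIV R0, R3  → R0 = 60 // 6 = 10
Final: R0 = 10

10


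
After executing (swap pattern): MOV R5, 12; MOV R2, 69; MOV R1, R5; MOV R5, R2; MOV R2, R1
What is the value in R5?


Register state trace (swap pattern):
  MOV R5, 12  → R5 = 12
  MOV R2, 69  → R2 = 69
  MOV R1, R5  → R1 = 12  (save R5)
  MOV R5, R2  → R5 = 69  (R5 gets R2's value)
  MOV R2, R1  → R2 = 12  (R2 gets saved value)
Final: R5 = 69

69


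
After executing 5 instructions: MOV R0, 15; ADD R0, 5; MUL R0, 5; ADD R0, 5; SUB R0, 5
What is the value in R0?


Register state trace:
  MOV R0, 15  → R0 = 15
  ADD R0, 5  → R0 = 15 + 5 = 20
  MUL R0, 5  → R0 = 20 * 5 = 100
  ADD R0, 5  → R0 = 100 + 5 = 105
  SUB R0, 5  → R0 = 105 - 5 = 100
Final: R0 = 100

100


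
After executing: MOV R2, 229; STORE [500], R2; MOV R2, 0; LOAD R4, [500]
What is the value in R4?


Register and memory trace:
  MOV R2, 229  → R2 = 229
  STORE [500], R2  → mem[500] = 229
  MOV R2, 0  → R2 = 0
  LOAD R4, [500]  → R4 = mem[500] = 229
Final: R4 = 229

229


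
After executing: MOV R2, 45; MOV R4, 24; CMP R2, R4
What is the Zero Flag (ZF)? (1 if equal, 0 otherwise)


Register state trace:
  MOV R2, 45  → R2 = 45
  MOV R4, 24  → R4 = 24
  CMP R2, R4  → computes 45 - 24 = 21
  Result is nonzero, so values are not equal
ZF = 0

0


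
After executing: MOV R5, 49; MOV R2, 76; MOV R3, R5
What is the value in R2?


Register state trace:
  MOV R5, 49  → R5 = 49
  MOV R2, 76  → R2 = 76
  MOV R3, R5  → R3 = 49
Final: R2 = 76

76


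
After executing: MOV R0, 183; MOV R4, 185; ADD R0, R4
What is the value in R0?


Register state trace:
  MOV R0, 183  → R0 = 183
  MOV R4, 185  → R4 = 185
  ADD R0, R4  → R0 = 183 + 185 = 368
Final: R0 = 368

368


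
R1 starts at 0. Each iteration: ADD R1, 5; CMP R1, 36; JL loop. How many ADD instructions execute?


Loop trace (R1 starts at 0, target 36, step 5):
  ADD #1: R1 = 0 + 5 = 5  → 5 < 36, loop
  ADD #2: R1 = 5 + 5 = 10  → 10 < 36, loop
  ADD #3: R1 = 10 + 5 = 15  → 15 < 36, loop
  ADD #4: R1 = 15 + 5 = 20  → 20 < 36, loop
  ADD #5: R1 = 20 + 5 = 25  → 25 < 36, loop
  ADD #6: R1 = 25 + 5 = 30  → 30 < 36, loop
  ADD #7: R1 = 30 + 5 = 35  → 35 < 36, loop
  ADD #8: R1 = 35 + 5 = 40  → 40 >= 36, exit
Total ADD instructions: 8

8


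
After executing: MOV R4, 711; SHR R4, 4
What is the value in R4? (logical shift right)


Register state trace:
  MOV R4, 711  → R4 = 711
  SHR R4, 4  → R4 = 711 >> 4 = 711 // 2^4 = 44
Final: R4 = 44

44


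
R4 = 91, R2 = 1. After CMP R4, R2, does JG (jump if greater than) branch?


Trace:
  R4 = 91, R2 = 1
  CMP R4, R2  → compares 91 vs 1
  JG checks: is 91 greater than 1?
  91 > 1, so condition is true
Branch taken: Yes

Yes


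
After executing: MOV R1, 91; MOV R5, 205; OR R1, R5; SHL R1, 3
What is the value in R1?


Register state trace:
  MOV R1, 91  → R1 = 91 (0b01011011)
  MOV R5, 205  → R5 = 205 (0b11001101)
  OR R1, R5  → R1 = 91 OR 205 = 223 (0b11011111)
  SHL R1, 3  → R1 = 223 << 3 = 1784
Final: R1 = 1784

1784


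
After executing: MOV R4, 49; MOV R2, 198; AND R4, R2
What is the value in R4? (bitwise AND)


Register state trace:
  MOV R4, 49  → R4 = 49 (0b00110001)
  MOV R2, 198  → R2 = 198 (0b11000110)
  AND R4, R2  → R4 = 49 AND 198 = 0 (0b00000000)
Final: R4 = 0

0


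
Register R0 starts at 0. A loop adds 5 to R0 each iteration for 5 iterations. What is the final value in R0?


Starting value: R0 = 0
  Iter 1: R0 = 0 + 5 = 5
  Iter 2: R0 = 5 + 5 = 10
  Iter 3: R0 = 10 + 5 = 15
  Iter 4: R0 = 15 + 5 = 20
  Iter 5: R0 = 20 + 5 = 25
Final: R0 = 25

25


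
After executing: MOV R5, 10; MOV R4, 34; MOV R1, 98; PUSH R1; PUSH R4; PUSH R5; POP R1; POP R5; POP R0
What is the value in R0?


Stack trace (top is rightmost):
  MOV R5, 10  → R5 = 10
  MOV R4, 34  → R4 = 34
  MOV R1, 98  → R1 = 98
  PUSH R1  → stack: [98]
  PUSH R4  → stack: [98, 34]
  PUSH R5  → stack: [98, 34, 10]
  POP R1  → R1 = 10, stack: [98, 34]
  POP R5  → R5 = 34, stack: [98]
  POP R0  → R0 = 98, stack: []
Final: R0 = 98

98


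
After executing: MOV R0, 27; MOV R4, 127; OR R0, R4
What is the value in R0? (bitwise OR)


Register state trace:
  MOV R0, 27  → R0 = 27 (0b00011011)
  MOV R4, 127  → R4 = 127 (0b01111111)
  OR R0, R4   → R0 = 27 OR 127 = 127 (0b01111111)
Final: R0 = 127

127


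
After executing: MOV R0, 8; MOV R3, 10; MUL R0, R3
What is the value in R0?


Register state trace:
  MOV R0, 8  → R0 = 8
  MOV R3, 10  → R3 = 10
  MUL R0, R3  → R0 = 8 * 10 = 80
Final: R0 = 80

80


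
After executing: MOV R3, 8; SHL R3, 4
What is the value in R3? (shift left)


Register state trace:
  MOV R3, 8  → R3 = 8
  SHL R3, 4  → R3 = 8 << 4 = 8 * 2^4 = 128
Final: R3 = 128

128


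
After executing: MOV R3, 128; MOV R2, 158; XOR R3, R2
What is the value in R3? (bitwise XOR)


Register state trace:
  MOV R3, 128  → R3 = 128 (0b10000000)
  MOV R2, 158  → R2 = 158 (0b10011110)
  XOR R3, R2  → R3 = 128 XOR 158 = 30 (0b00011110)
Final: R3 = 30

30


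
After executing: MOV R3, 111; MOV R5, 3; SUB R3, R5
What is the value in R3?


Register state trace:
  MOV R3, 111  → R3 = 111
  MOV R5, 3  → R5 = 3
  SUB R3, R5  → R3 = 111 - 3 = 108
Final: R3 = 108

108


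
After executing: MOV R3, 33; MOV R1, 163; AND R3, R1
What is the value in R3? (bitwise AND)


Register state trace:
  MOV R3, 33  → R3 = 33 (0b00100001)
  MOV R1, 163  → R1 = 163 (0b10100011)
  AND R3, R1  → R3 = 33 AND 163 = 33 (0b00100001)
Final: R3 = 33

33


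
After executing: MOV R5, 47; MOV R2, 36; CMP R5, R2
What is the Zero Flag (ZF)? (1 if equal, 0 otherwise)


Register state trace:
  MOV R5, 47  → R5 = 47
  MOV R2, 36  → R2 = 36
  CMP R5, R2  → computes 47 - 36 = 11
  Result is nonzero, so values are not equal
ZF = 0

0


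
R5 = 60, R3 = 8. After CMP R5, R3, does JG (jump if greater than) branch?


Trace:
  R5 = 60, R3 = 8
  CMP R5, R3  → compares 60 vs 8
  JG checks: is 60 greater than 8?
  60 > 8, so condition is true
Branch taken: Yes

Yes


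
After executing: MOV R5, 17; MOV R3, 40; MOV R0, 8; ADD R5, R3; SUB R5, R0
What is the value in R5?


Register state trace:
  MOV R5, 17  → R5 = 17
  MOV R3, 40  → R3 = 40
  MOV R0, 8  → R0 = 8
  ADD R5, R3  → R5 = 17 + 40 = 57
  SUB R5, R0  → R5 = 57 - 8 = 49
Final: R5 = 49

49


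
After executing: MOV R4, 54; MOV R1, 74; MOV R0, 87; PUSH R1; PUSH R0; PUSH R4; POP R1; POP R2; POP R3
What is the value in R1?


Stack trace (top is rightmost):
  MOV R4, 54  → R4 = 54
  MOV R1, 74  → R1 = 74
  MOV R0, 87  → R0 = 87
  PUSH R1  → stack: [74]
  PUSH R0  → stack: [74, 87]
  PUSH R4  → stack: [74, 87, 54]
  POP R1  → R1 = 54, stack: [74, 87]
  POP R2  → R2 = 87, stack: [74]
  POP R3  → R3 = 74, stack: []
Final: R1 = 54

54


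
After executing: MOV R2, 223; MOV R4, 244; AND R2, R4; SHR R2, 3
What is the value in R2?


Register state trace:
  MOV R2, 223  → R2 = 223 (0b11011111)
  MOV R4, 244  → R4 = 244 (0b11110100)
  AND R2, R4  → R2 = 223 AND 244 = 212 (0b11010100)
  SHR R2, 3  → R2 = 212 >> 3 = 26
Final: R2 = 26

26


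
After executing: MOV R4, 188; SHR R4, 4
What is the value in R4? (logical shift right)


Register state trace:
  MOV R4, 188  → R4 = 188
  SHR R4, 4  → R4 = 188 >> 4 = 188 // 2^4 = 11
Final: R4 = 11

11


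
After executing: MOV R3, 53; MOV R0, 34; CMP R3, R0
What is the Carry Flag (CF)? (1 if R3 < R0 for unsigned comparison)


Register state trace:
  MOV R3, 53  → R3 = 53
  MOV R0, 34  → R0 = 34
  CMP R3, R0  → unsigned 53 - 34: no borrow
  53 >= 34, so CF = 0
CF = 0

0


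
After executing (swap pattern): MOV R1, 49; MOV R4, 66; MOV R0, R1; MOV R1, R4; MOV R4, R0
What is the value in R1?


Register state trace (swap pattern):
  MOV R1, 49  → R1 = 49
  MOV R4, 66  → R4 = 66
  MOV R0, R1  → R0 = 49  (save R1)
  MOV R1, R4  → R1 = 66  (R1 gets R4's value)
  MOV R4, R0  → R4 = 49  (R4 gets saved value)
Final: R1 = 66

66


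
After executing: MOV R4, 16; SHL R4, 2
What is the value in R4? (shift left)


Register state trace:
  MOV R4, 16  → R4 = 16
  SHL R4, 2  → R4 = 16 << 2 = 16 * 2^2 = 64
Final: R4 = 64

64


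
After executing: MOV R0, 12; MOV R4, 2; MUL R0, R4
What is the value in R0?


Register state trace:
  MOV R0, 12  → R0 = 12
  MOV R4, 2  → R4 = 2
  MUL R0, R4  → R0 = 12 * 2 = 24
Final: R0 = 24

24


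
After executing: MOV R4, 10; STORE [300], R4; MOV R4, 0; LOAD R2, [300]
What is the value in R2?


Register and memory trace:
  MOV R4, 10  → R4 = 10
  STORE [300], R4  → mem[300] = 10
  MOV R4, 0  → R4 = 0
  LOAD R2, [300]  → R2 = mem[300] = 10
Final: R2 = 10

10


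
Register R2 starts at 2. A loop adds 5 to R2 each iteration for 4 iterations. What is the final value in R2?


Starting value: R2 = 2
  Iter 1: R2 = 2 + 5 = 7
  Iter 2: R2 = 7 + 5 = 12
  Iter 3: R2 = 12 + 5 = 17
  Iter 4: R2 = 17 + 5 = 22
Final: R2 = 22

22


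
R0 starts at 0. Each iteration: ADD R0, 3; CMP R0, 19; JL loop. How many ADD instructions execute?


Loop trace (R0 starts at 0, target 19, step 3):
  ADD #1: R0 = 0 + 3 = 3  → 3 < 19, loop
  ADD #2: R0 = 3 + 3 = 6  → 6 < 19, loop
  ADD #3: R0 = 6 + 3 = 9  → 9 < 19, loop
  ADD #4: R0 = 9 + 3 = 12  → 12 < 19, loop
  ADD #5: R0 = 12 + 3 = 15  → 15 < 19, loop
  ADD #6: R0 = 15 + 3 = 18  → 18 < 19, loop
  ADD #7: R0 = 18 + 3 = 21  → 21 >= 19, exit
Total ADD instructions: 7

7


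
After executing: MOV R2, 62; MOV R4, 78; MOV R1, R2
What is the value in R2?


Register state trace:
  MOV R2, 62  → R2 = 62
  MOV R4, 78  → R4 = 78
  MOV R1, R2  → R1 = 62
Final: R2 = 62

62


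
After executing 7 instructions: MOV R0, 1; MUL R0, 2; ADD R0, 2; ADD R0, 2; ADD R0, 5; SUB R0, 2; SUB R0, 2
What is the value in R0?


Register state trace:
  MOV R0, 1  → R0 = 1
  MUL R0, 2  → R0 = 1 * 2 = 2
  ADD R0, 2  → R0 = 2 + 2 = 4
  ADD R0, 2  → R0 = 4 + 2 = 6
  ADD R0, 5  → R0 = 6 + 5 = 11
  SUB R0, 2  → R0 = 11 - 2 = 9
  SUB R0, 2  → R0 = 9 - 2 = 7
Final: R0 = 7

7


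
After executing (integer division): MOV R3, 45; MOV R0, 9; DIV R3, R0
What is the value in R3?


Register state trace:
  MOV R3, 45  → R3 = 45
  MOV R0, 9  → R0 = 9
  DIV R3, R0  → R3 = 45 // 9 = 5
Final: R3 = 5

5


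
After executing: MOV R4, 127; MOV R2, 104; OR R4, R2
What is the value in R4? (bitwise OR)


Register state trace:
  MOV R4, 127  → R4 = 127 (0b01111111)
  MOV R2, 104  → R2 = 104 (0b01101000)
  OR R4, R2   → R4 = 127 OR 104 = 127 (0b01111111)
Final: R4 = 127

127


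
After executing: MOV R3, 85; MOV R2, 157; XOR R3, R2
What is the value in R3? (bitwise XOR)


Register state trace:
  MOV R3, 85  → R3 = 85 (0b01010101)
  MOV R2, 157  → R2 = 157 (0b10011101)
  XOR R3, R2  → R3 = 85 XOR 157 = 200 (0b11001000)
Final: R3 = 200

200


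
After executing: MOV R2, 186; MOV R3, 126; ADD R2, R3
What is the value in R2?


Register state trace:
  MOV R2, 186  → R2 = 186
  MOV R3, 126  → R3 = 126
  ADD R2, R3  → R2 = 186 + 126 = 312
Final: R2 = 312

312


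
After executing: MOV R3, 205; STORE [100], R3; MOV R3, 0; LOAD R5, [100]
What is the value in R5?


Register and memory trace:
  MOV R3, 205  → R3 = 205
  STORE [100], R3  → mem[100] = 205
  MOV R3, 0  → R3 = 0
  LOAD R5, [100]  → R5 = mem[100] = 205
Final: R5 = 205

205


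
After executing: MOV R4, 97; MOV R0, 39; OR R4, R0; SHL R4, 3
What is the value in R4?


Register state trace:
  MOV R4, 97  → R4 = 97 (0b01100001)
  MOV R0, 39  → R0 = 39 (0b00100111)
  OR R4, R0  → R4 = 97 OR 39 = 103 (0b01100111)
  SHL R4, 3  → R4 = 103 << 3 = 824
Final: R4 = 824

824


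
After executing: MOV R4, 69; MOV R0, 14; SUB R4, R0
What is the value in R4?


Register state trace:
  MOV R4, 69  → R4 = 69
  MOV R0, 14  → R0 = 14
  SUB R4, R0  → R4 = 69 - 14 = 55
Final: R4 = 55

55


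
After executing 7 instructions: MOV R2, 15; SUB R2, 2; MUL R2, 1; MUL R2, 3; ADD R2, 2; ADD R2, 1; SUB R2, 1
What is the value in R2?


Register state trace:
  MOV R2, 15  → R2 = 15
  SUB R2, 2  → R2 = 15 - 2 = 13
  MUL R2, 1  → R2 = 13 * 1 = 13
  MUL R2, 3  → R2 = 13 * 3 = 39
  ADD R2, 2  → R2 = 39 + 2 = 41
  ADD R2, 1  → R2 = 41 + 1 = 42
  SUB R2, 1  → R2 = 42 - 1 = 41
Final: R2 = 41

41


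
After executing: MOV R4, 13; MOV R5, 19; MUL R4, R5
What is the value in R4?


Register state trace:
  MOV R4, 13  → R4 = 13
  MOV R5, 19  → R5 = 19
  MUL R4, R5  → R4 = 13 * 19 = 247
Final: R4 = 247

247


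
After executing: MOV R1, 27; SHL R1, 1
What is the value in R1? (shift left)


Register state trace:
  MOV R1, 27  → R1 = 27
  SHL R1, 1  → R1 = 27 << 1 = 27 * 2^1 = 54
Final: R1 = 54

54


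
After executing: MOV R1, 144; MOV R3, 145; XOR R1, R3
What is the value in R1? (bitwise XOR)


Register state trace:
  MOV R1, 144  → R1 = 144 (0b10010000)
  MOV R3, 145  → R3 = 145 (0b10010001)
  XOR R1, R3  → R1 = 144 XOR 145 = 1 (0b00000001)
Final: R1 = 1

1


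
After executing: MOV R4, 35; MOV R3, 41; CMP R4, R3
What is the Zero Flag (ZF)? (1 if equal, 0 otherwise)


Register state trace:
  MOV R4, 35  → R4 = 35
  MOV R3, 41  → R3 = 41
  CMP R4, R3  → computes 35 - 41 = -6
  Result is nonzero, so values are not equal
ZF = 0

0


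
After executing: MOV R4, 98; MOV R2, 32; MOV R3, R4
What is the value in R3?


Register state trace:
  MOV R4, 98  → R4 = 98
  MOV R2, 32  → R2 = 32
  MOV R3, R4  → R3 = 98
Final: R3 = 98

98


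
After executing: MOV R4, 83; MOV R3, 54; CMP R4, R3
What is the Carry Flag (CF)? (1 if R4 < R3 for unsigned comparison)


Register state trace:
  MOV R4, 83  → R4 = 83
  MOV R3, 54  → R3 = 54
  CMP R4, R3  → unsigned 83 - 54: no borrow
  83 >= 54, so CF = 0
CF = 0

0


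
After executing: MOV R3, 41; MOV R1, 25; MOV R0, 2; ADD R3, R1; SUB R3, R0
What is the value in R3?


Register state trace:
  MOV R3, 41  → R3 = 41
  MOV R1, 25  → R1 = 25
  MOV R0, 2  → R0 = 2
  ADD R3, R1  → R3 = 41 + 25 = 66
  SUB R3, R0  → R3 = 66 - 2 = 64
Final: R3 = 64

64


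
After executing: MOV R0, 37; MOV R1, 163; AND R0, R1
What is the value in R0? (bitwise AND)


Register state trace:
  MOV R0, 37  → R0 = 37 (0b00100101)
  MOV R1, 163  → R1 = 163 (0b10100011)
  AND R0, R1  → R0 = 37 AND 163 = 33 (0b00100001)
Final: R0 = 33

33


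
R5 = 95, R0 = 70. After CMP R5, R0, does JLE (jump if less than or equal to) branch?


Trace:
  R5 = 95, R0 = 70
  CMP R5, R0  → compares 95 vs 70
  JLE checks: is 95 less than or equal to 70?
  95 > 70, so condition is false
Branch taken: No

No


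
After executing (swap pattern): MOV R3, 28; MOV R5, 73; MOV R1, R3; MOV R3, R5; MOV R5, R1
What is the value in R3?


Register state trace (swap pattern):
  MOV R3, 28  → R3 = 28
  MOV R5, 73  → R5 = 73
  MOV R1, R3  → R1 = 28  (save R3)
  MOV R3, R5  → R3 = 73  (R3 gets R5's value)
  MOV R5, R1  → R5 = 28  (R5 gets saved value)
Final: R3 = 73

73


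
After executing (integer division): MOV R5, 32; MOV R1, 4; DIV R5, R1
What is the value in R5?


Register state trace:
  MOV R5, 32  → R5 = 32
  MOV R1, 4  → R1 = 4
  DIV R5, R1  → R5 = 32 // 4 = 8
Final: R5 = 8

8


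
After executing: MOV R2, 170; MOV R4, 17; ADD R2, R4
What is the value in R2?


Register state trace:
  MOV R2, 170  → R2 = 170
  MOV R4, 17  → R4 = 17
  ADD R2, R4  → R2 = 170 + 17 = 187
Final: R2 = 187

187


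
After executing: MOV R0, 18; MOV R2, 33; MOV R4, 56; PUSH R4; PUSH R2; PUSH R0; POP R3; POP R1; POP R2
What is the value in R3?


Stack trace (top is rightmost):
  MOV R0, 18  → R0 = 18
  MOV R2, 33  → R2 = 33
  MOV R4, 56  → R4 = 56
  PUSH R4  → stack: [56]
  PUSH R2  → stack: [56, 33]
  PUSH R0  → stack: [56, 33, 18]
  POP R3  → R3 = 18, stack: [56, 33]
  POP R1  → R1 = 33, stack: [56]
  POP R2  → R2 = 56, stack: []
Final: R3 = 18

18


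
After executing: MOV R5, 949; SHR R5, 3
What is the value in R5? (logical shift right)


Register state trace:
  MOV R5, 949  → R5 = 949
  SHR R5, 3  → R5 = 949 >> 3 = 949 // 2^3 = 118
Final: R5 = 118

118


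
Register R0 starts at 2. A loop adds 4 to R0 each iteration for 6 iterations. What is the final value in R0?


Starting value: R0 = 2
  Iter 1: R0 = 2 + 4 = 6
  Iter 2: R0 = 6 + 4 = 10
  Iter 3: R0 = 10 + 4 = 14
  Iter 4: R0 = 14 + 4 = 18
  Iter 5: R0 = 18 + 4 = 22
  Iter 6: R0 = 22 + 4 = 26
Final: R0 = 26

26


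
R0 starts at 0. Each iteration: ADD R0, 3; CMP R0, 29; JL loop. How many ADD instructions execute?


Loop trace (R0 starts at 0, target 29, step 3):
  ADD #1: R0 = 0 + 3 = 3  → 3 < 29, loop
  ADD #2: R0 = 3 + 3 = 6  → 6 < 29, loop
  ADD #3: R0 = 6 + 3 = 9  → 9 < 29, loop
  ADD #4: R0 = 9 + 3 = 12  → 12 < 29, loop
  ADD #5: R0 = 12 + 3 = 15  → 15 < 29, loop
  ADD #6: R0 = 15 + 3 = 18  → 18 < 29, loop
  ADD #7: R0 = 18 + 3 = 21  → 21 < 29, loop
  ADD #8: R0 = 21 + 3 = 24  → 24 < 29, loop
  ADD #9: R0 = 24 + 3 = 27  → 27 < 29, loop
  ADD #10: R0 = 27 + 3 = 30  → 30 >= 29, exit
Total ADD instructions: 10

10


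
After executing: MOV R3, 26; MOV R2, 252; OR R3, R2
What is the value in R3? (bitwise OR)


Register state trace:
  MOV R3, 26  → R3 = 26 (0b00011010)
  MOV R2, 252  → R2 = 252 (0b11111100)
  OR R3, R2   → R3 = 26 OR 252 = 254 (0b11111110)
Final: R3 = 254

254


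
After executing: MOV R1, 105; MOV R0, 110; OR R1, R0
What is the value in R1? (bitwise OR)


Register state trace:
  MOV R1, 105  → R1 = 105 (0b01101001)
  MOV R0, 110  → R0 = 110 (0b01101110)
  OR R1, R0   → R1 = 105 OR 110 = 111 (0b01101111)
Final: R1 = 111

111


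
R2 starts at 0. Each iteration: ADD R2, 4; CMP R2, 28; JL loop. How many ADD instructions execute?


Loop trace (R2 starts at 0, target 28, step 4):
  ADD #1: R2 = 0 + 4 = 4  → 4 < 28, loop
  ADD #2: R2 = 4 + 4 = 8  → 8 < 28, loop
  ADD #3: R2 = 8 + 4 = 12  → 12 < 28, loop
  ADD #4: R2 = 12 + 4 = 16  → 16 < 28, loop
  ADD #5: R2 = 16 + 4 = 20  → 20 < 28, loop
  ADD #6: R2 = 20 + 4 = 24  → 24 < 28, loop
  ADD #7: R2 = 24 + 4 = 28  → 28 >= 28, exit
Total ADD instructions: 7

7


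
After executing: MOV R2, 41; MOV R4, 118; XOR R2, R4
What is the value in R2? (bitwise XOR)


Register state trace:
  MOV R2, 41  → R2 = 41 (0b00101001)
  MOV R4, 118  → R4 = 118 (0b01110110)
  XOR R2, R4  → R2 = 41 XOR 118 = 95 (0b01011111)
Final: R2 = 95

95


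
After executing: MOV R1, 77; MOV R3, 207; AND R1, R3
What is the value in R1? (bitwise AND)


Register state trace:
  MOV R1, 77  → R1 = 77 (0b01001101)
  MOV R3, 207  → R3 = 207 (0b11001111)
  AND R1, R3  → R1 = 77 AND 207 = 77 (0b01001101)
Final: R1 = 77

77


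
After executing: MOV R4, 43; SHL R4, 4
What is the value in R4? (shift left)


Register state trace:
  MOV R4, 43  → R4 = 43
  SHL R4, 4  → R4 = 43 << 4 = 43 * 2^4 = 688
Final: R4 = 688

688


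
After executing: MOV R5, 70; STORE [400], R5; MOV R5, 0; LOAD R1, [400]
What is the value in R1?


Register and memory trace:
  MOV R5, 70  → R5 = 70
  STORE [400], R5  → mem[400] = 70
  MOV R5, 0  → R5 = 0
  LOAD R1, [400]  → R1 = mem[400] = 70
Final: R1 = 70

70


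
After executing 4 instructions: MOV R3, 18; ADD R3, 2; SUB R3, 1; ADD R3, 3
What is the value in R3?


Register state trace:
  MOV R3, 18  → R3 = 18
  ADD R3, 2  → R3 = 18 + 2 = 20
  SUB R3, 1  → R3 = 20 - 1 = 19
  ADD R3, 3  → R3 = 19 + 3 = 22
Final: R3 = 22

22


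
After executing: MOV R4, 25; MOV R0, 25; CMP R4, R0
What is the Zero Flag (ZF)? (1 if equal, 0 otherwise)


Register state trace:
  MOV R4, 25  → R4 = 25
  MOV R0, 25  → R0 = 25
  CMP R4, R0  → computes 25 - 25 = 0
  Result is zero, so values are equal
ZF = 1

1


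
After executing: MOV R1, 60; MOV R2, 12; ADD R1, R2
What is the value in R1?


Register state trace:
  MOV R1, 60  → R1 = 60
  MOV R2, 12  → R2 = 12
  ADD R1, R2  → R1 = 60 + 12 = 72
Final: R1 = 72

72


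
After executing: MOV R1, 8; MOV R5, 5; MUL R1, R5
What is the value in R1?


Register state trace:
  MOV R1, 8  → R1 = 8
  MOV R5, 5  → R5 = 5
  MUL R1, R5  → R1 = 8 * 5 = 40
Final: R1 = 40

40


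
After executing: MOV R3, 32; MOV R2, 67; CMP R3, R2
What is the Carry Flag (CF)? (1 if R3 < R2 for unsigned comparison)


Register state trace:
  MOV R3, 32  → R3 = 32
  MOV R2, 67  → R2 = 67
  CMP R3, R2  → unsigned 32 - 67: borrow occurs
  32 < 67, so CF = 1
CF = 1

1


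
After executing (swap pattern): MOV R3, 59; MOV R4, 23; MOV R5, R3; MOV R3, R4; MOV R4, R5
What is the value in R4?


Register state trace (swap pattern):
  MOV R3, 59  → R3 = 59
  MOV R4, 23  → R4 = 23
  MOV R5, R3  → R5 = 59  (save R3)
  MOV R3, R4  → R3 = 23  (R3 gets R4's value)
  MOV R4, R5  → R4 = 59  (R4 gets saved value)
Final: R4 = 59

59


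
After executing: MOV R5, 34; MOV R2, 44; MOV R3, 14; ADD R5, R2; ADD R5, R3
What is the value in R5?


Register state trace:
  MOV R5, 34  → R5 = 34
  MOV R2, 44  → R2 = 44
  MOV R3, 14  → R3 = 14
  ADD R5, R2  → R5 = 34 + 44 = 78
  ADD R5, R3  → R5 = 78 + 14 = 92
Final: R5 = 92

92


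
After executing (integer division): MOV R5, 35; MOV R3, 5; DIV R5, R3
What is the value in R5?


Register state trace:
  MOV R5, 35  → R5 = 35
  MOV R3, 5  → R3 = 5
  DIV R5, R3  → R5 = 35 // 5 = 7
Final: R5 = 7

7


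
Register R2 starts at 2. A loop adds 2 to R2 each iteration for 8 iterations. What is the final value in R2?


Starting value: R2 = 2
  Iter 1: R2 = 2 + 2 = 4
  Iter 2: R2 = 4 + 2 = 6
  Iter 3: R2 = 6 + 2 = 8
  Iter 4: R2 = 8 + 2 = 10
  Iter 5: R2 = 10 + 2 = 12
  Iter 6: R2 = 12 + 2 = 14
  Iter 7: R2 = 14 + 2 = 16
  Iter 8: R2 = 16 + 2 = 18
Final: R2 = 18

18


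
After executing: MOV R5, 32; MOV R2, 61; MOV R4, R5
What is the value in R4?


Register state trace:
  MOV R5, 32  → R5 = 32
  MOV R2, 61  → R2 = 61
  MOV R4, R5  → R4 = 32
Final: R4 = 32

32


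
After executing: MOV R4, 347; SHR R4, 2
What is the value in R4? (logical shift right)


Register state trace:
  MOV R4, 347  → R4 = 347
  SHR R4, 2  → R4 = 347 >> 2 = 347 // 2^2 = 86
Final: R4 = 86

86


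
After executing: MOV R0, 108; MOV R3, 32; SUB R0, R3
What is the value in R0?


Register state trace:
  MOV R0, 108  → R0 = 108
  MOV R3, 32  → R3 = 32
  SUB R0, R3  → R0 = 108 - 32 = 76
Final: R0 = 76

76


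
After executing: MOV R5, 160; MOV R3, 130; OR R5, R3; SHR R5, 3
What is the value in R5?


Register state trace:
  MOV R5, 160  → R5 = 160 (0b10100000)
  MOV R3, 130  → R3 = 130 (0b10000010)
  OR R5, R3  → R5 = 160 OR 130 = 162 (0b10100010)
  SHR R5, 3  → R5 = 162 >> 3 = 20
Final: R5 = 20

20


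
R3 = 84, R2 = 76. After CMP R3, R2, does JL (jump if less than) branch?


Trace:
  R3 = 84, R2 = 76
  CMP R3, R2  → compares 84 vs 76
  JL checks: is 84 less than 76?
  84 > 76, so condition is false
Branch taken: No

No


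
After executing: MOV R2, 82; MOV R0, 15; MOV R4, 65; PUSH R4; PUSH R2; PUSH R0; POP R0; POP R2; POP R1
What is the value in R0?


Stack trace (top is rightmost):
  MOV R2, 82  → R2 = 82
  MOV R0, 15  → R0 = 15
  MOV R4, 65  → R4 = 65
  PUSH R4  → stack: [65]
  PUSH R2  → stack: [65, 82]
  PUSH R0  → stack: [65, 82, 15]
  POP R0  → R0 = 15, stack: [65, 82]
  POP R2  → R2 = 82, stack: [65]
  POP R1  → R1 = 65, stack: []
Final: R0 = 15

15


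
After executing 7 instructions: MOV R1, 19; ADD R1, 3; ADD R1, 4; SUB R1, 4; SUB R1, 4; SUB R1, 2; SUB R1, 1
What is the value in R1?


Register state trace:
  MOV R1, 19  → R1 = 19
  ADD R1, 3  → R1 = 19 + 3 = 22
  ADD R1, 4  → R1 = 22 + 4 = 26
  SUB R1, 4  → R1 = 26 - 4 = 22
  SUB R1, 4  → R1 = 22 - 4 = 18
  SUB R1, 2  → R1 = 18 - 2 = 16
  SUB R1, 1  → R1 = 16 - 1 = 15
Final: R1 = 15

15


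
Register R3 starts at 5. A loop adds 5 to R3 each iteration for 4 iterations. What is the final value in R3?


Starting value: R3 = 5
  Iter 1: R3 = 5 + 5 = 10
  Iter 2: R3 = 10 + 5 = 15
  Iter 3: R3 = 15 + 5 = 20
  Iter 4: R3 = 20 + 5 = 25
Final: R3 = 25

25


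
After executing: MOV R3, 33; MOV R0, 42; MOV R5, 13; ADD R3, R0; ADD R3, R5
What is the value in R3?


Register state trace:
  MOV R3, 33  → R3 = 33
  MOV R0, 42  → R0 = 42
  MOV R5, 13  → R5 = 13
  ADD R3, R0  → R3 = 33 + 42 = 75
  ADD R3, R5  → R3 = 75 + 13 = 88
Final: R3 = 88

88


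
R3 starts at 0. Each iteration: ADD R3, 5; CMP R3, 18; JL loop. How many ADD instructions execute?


Loop trace (R3 starts at 0, target 18, step 5):
  ADD #1: R3 = 0 + 5 = 5  → 5 < 18, loop
  ADD #2: R3 = 5 + 5 = 10  → 10 < 18, loop
  ADD #3: R3 = 10 + 5 = 15  → 15 < 18, loop
  ADD #4: R3 = 15 + 5 = 20  → 20 >= 18, exit
Total ADD instructions: 4

4


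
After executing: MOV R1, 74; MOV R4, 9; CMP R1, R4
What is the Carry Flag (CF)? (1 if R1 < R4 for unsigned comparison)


Register state trace:
  MOV R1, 74  → R1 = 74
  MOV R4, 9  → R4 = 9
  CMP R1, R4  → unsigned 74 - 9: no borrow
  74 >= 9, so CF = 0
CF = 0

0


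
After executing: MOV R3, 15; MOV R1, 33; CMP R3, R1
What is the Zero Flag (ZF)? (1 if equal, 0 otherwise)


Register state trace:
  MOV R3, 15  → R3 = 15
  MOV R1, 33  → R1 = 33
  CMP R3, R1  → computes 15 - 33 = -18
  Result is nonzero, so values are not equal
ZF = 0

0


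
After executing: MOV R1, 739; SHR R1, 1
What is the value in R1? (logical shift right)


Register state trace:
  MOV R1, 739  → R1 = 739
  SHR R1, 1  → R1 = 739 >> 1 = 739 // 2^1 = 369
Final: R1 = 369

369


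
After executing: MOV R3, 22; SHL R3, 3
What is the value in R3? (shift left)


Register state trace:
  MOV R3, 22  → R3 = 22
  SHL R3, 3  → R3 = 22 << 3 = 22 * 2^3 = 176
Final: R3 = 176

176


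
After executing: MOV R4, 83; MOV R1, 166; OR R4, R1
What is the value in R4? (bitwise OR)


Register state trace:
  MOV R4, 83  → R4 = 83 (0b01010011)
  MOV R1, 166  → R1 = 166 (0b10100110)
  OR R4, R1   → R4 = 83 OR 166 = 247 (0b11110111)
Final: R4 = 247

247


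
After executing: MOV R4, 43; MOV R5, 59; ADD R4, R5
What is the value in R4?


Register state trace:
  MOV R4, 43  → R4 = 43
  MOV R5, 59  → R5 = 59
  ADD R4, R5  → R4 = 43 + 59 = 102
Final: R4 = 102

102


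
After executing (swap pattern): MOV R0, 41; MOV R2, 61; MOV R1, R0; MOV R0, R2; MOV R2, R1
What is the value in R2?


Register state trace (swap pattern):
  MOV R0, 41  → R0 = 41
  MOV R2, 61  → R2 = 61
  MOV R1, R0  → R1 = 41  (save R0)
  MOV R0, R2  → R0 = 61  (R0 gets R2's value)
  MOV R2, R1  → R2 = 41  (R2 gets saved value)
Final: R2 = 41

41


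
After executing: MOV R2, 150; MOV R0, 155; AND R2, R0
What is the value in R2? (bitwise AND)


Register state trace:
  MOV R2, 150  → R2 = 150 (0b10010110)
  MOV R0, 155  → R0 = 155 (0b10011011)
  AND R2, R0  → R2 = 150 AND 155 = 146 (0b10010010)
Final: R2 = 146

146


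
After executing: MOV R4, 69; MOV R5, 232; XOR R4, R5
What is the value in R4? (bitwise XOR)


Register state trace:
  MOV R4, 69  → R4 = 69 (0b01000101)
  MOV R5, 232  → R5 = 232 (0b11101000)
  XOR R4, R5  → R4 = 69 XOR 232 = 173 (0b10101101)
Final: R4 = 173

173


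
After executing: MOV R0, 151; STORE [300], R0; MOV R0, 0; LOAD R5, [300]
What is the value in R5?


Register and memory trace:
  MOV R0, 151  → R0 = 151
  STORE [300], R0  → mem[300] = 151
  MOV R0, 0  → R0 = 0
  LOAD R5, [300]  → R5 = mem[300] = 151
Final: R5 = 151

151


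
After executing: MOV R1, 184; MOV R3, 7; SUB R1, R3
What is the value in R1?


Register state trace:
  MOV R1, 184  → R1 = 184
  MOV R3, 7  → R3 = 7
  SUB R1, R3  → R1 = 184 - 7 = 177
Final: R1 = 177

177


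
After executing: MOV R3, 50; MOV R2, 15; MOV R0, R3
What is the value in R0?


Register state trace:
  MOV R3, 50  → R3 = 50
  MOV R2, 15  → R2 = 15
  MOV R0, R3  → R0 = 50
Final: R0 = 50

50


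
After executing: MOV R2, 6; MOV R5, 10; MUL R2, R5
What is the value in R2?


Register state trace:
  MOV R2, 6  → R2 = 6
  MOV R5, 10  → R5 = 10
  MUL R2, R5  → R2 = 6 * 10 = 60
Final: R2 = 60

60


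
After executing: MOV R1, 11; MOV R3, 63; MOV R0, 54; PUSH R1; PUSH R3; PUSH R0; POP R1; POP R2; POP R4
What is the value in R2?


Stack trace (top is rightmost):
  MOV R1, 11  → R1 = 11
  MOV R3, 63  → R3 = 63
  MOV R0, 54  → R0 = 54
  PUSH R1  → stack: [11]
  PUSH R3  → stack: [11, 63]
  PUSH R0  → stack: [11, 63, 54]
  POP R1  → R1 = 54, stack: [11, 63]
  POP R2  → R2 = 63, stack: [11]
  POP R4  → R4 = 11, stack: []
Final: R2 = 63

63


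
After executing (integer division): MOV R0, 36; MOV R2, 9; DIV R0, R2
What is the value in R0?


Register state trace:
  MOV R0, 36  → R0 = 36
  MOV R2, 9  → R2 = 9
  DIV R0, R2  → R0 = 36 // 9 = 4
Final: R0 = 4

4


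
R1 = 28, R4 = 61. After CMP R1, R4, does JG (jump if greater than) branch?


Trace:
  R1 = 28, R4 = 61
  CMP R1, R4  → compares 28 vs 61
  JG checks: is 28 greater than 61?
  28 < 61, so condition is false
Branch taken: No

No


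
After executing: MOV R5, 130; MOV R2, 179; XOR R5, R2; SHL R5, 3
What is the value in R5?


Register state trace:
  MOV R5, 130  → R5 = 130 (0b10000010)
  MOV R2, 179  → R2 = 179 (0b10110011)
  XOR R5, R2  → R5 = 130 XOR 179 = 49 (0b00110001)
  SHL R5, 3  → R5 = 49 << 3 = 392
Final: R5 = 392

392


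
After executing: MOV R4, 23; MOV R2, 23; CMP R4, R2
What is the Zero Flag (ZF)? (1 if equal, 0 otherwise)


Register state trace:
  MOV R4, 23  → R4 = 23
  MOV R2, 23  → R2 = 23
  CMP R4, R2  → computes 23 - 23 = 0
  Result is zero, so values are equal
ZF = 1

1


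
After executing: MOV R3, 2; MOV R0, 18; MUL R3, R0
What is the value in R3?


Register state trace:
  MOV R3, 2  → R3 = 2
  MOV R0, 18  → R0 = 18
  MUL R3, R0  → R3 = 2 * 18 = 36
Final: R3 = 36

36


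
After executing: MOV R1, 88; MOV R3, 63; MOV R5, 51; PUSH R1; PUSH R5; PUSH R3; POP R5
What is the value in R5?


Stack trace (top is rightmost):
  MOV R1, 88  → R1 = 88
  MOV R3, 63  → R3 = 63
  MOV R5, 51  → R5 = 51
  PUSH R1  → stack: [88]
  PUSH R5  → stack: [88, 51]
  PUSH R3  → stack: [88, 51, 63]
  POP R5  → R5 = 63, stack: [88, 51]
Final: R5 = 63

63


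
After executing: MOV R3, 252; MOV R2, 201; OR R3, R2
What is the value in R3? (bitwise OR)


Register state trace:
  MOV R3, 252  → R3 = 252 (0b11111100)
  MOV R2, 201  → R2 = 201 (0b11001001)
  OR R3, R2   → R3 = 252 OR 201 = 253 (0b11111101)
Final: R3 = 253

253


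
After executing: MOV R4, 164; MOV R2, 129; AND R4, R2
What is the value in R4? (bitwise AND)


Register state trace:
  MOV R4, 164  → R4 = 164 (0b10100100)
  MOV R2, 129  → R2 = 129 (0b10000001)
  AND R4, R2  → R4 = 164 AND 129 = 128 (0b10000000)
Final: R4 = 128

128


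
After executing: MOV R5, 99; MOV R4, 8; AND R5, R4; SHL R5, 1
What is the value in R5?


Register state trace:
  MOV R5, 99  → R5 = 99 (0b01100011)
  MOV R4, 8  → R4 = 8 (0b00001000)
  AND R5, R4  → R5 = 99 AND 8 = 0 (0b00000000)
  SHL R5, 1  → R5 = 0 << 1 = 0
Final: R5 = 0

0


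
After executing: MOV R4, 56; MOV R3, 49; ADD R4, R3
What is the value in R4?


Register state trace:
  MOV R4, 56  → R4 = 56
  MOV R3, 49  → R3 = 49
  ADD R4, R3  → R4 = 56 + 49 = 105
Final: R4 = 105

105


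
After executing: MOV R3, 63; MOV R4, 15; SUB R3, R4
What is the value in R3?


Register state trace:
  MOV R3, 63  → R3 = 63
  MOV R4, 15  → R4 = 15
  SUB R3, R4  → R3 = 63 - 15 = 48
Final: R3 = 48

48


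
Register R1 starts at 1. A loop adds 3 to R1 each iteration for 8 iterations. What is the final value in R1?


Starting value: R1 = 1
  Iter 1: R1 = 1 + 3 = 4
  Iter 2: R1 = 4 + 3 = 7
  Iter 3: R1 = 7 + 3 = 10
  Iter 4: R1 = 10 + 3 = 13
  Iter 5: R1 = 13 + 3 = 16
  Iter 6: R1 = 16 + 3 = 19
  Iter 7: R1 = 19 + 3 = 22
  Iter 8: R1 = 22 + 3 = 25
Final: R1 = 25

25


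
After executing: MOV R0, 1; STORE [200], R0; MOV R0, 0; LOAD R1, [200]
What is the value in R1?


Register and memory trace:
  MOV R0, 1  → R0 = 1
  STORE [200], R0  → mem[200] = 1
  MOV R0, 0  → R0 = 0
  LOAD R1, [200]  → R1 = mem[200] = 1
Final: R1 = 1

1


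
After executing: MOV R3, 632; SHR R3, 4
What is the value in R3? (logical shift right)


Register state trace:
  MOV R3, 632  → R3 = 632
  SHR R3, 4  → R3 = 632 >> 4 = 632 // 2^4 = 39
Final: R3 = 39

39


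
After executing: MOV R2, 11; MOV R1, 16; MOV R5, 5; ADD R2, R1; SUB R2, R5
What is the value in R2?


Register state trace:
  MOV R2, 11  → R2 = 11
  MOV R1, 16  → R1 = 16
  MOV R5, 5  → R5 = 5
  ADD R2, R1  → R2 = 11 + 16 = 27
  SUB R2, R5  → R2 = 27 - 5 = 22
Final: R2 = 22

22


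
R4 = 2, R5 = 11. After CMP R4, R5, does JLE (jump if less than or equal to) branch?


Trace:
  R4 = 2, R5 = 11
  CMP R4, R5  → compares 2 vs 11
  JLE checks: is 2 less than or equal to 11?
  2 < 11, so condition is true
Branch taken: Yes

Yes


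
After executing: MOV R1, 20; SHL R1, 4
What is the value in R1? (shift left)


Register state trace:
  MOV R1, 20  → R1 = 20
  SHL R1, 4  → R1 = 20 << 4 = 20 * 2^4 = 320
Final: R1 = 320

320


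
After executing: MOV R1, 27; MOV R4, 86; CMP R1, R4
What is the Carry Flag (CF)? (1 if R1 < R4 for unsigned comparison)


Register state trace:
  MOV R1, 27  → R1 = 27
  MOV R4, 86  → R4 = 86
  CMP R1, R4  → unsigned 27 - 86: borrow occurs
  27 < 86, so CF = 1
CF = 1

1


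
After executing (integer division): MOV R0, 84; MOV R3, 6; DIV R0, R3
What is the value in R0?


Register state trace:
  MOV R0, 84  → R0 = 84
  MOV R3, 6  → R3 = 6
  DIV R0, R3  → R0 = 84 // 6 = 14
Final: R0 = 14

14


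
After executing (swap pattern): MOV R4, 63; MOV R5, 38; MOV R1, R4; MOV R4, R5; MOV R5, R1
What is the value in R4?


Register state trace (swap pattern):
  MOV R4, 63  → R4 = 63
  MOV R5, 38  → R5 = 38
  MOV R1, R4  → R1 = 63  (save R4)
  MOV R4, R5  → R4 = 38  (R4 gets R5's value)
  MOV R5, R1  → R5 = 63  (R5 gets saved value)
Final: R4 = 38

38


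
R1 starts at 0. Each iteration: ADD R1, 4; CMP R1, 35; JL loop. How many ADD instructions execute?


Loop trace (R1 starts at 0, target 35, step 4):
  ADD #1: R1 = 0 + 4 = 4  → 4 < 35, loop
  ADD #2: R1 = 4 + 4 = 8  → 8 < 35, loop
  ADD #3: R1 = 8 + 4 = 12  → 12 < 35, loop
  ADD #4: R1 = 12 + 4 = 16  → 16 < 35, loop
  ADD #5: R1 = 16 + 4 = 20  → 20 < 35, loop
  ADD #6: R1 = 20 + 4 = 24  → 24 < 35, loop
  ADD #7: R1 = 24 + 4 = 28  → 28 < 35, loop
  ADD #8: R1 = 28 + 4 = 32  → 32 < 35, loop
  ADD #9: R1 = 32 + 4 = 36  → 36 >= 35, exit
Total ADD instructions: 9

9


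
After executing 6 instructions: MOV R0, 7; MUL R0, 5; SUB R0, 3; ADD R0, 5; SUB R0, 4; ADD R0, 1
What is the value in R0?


Register state trace:
  MOV R0, 7  → R0 = 7
  MUL R0, 5  → R0 = 7 * 5 = 35
  SUB R0, 3  → R0 = 35 - 3 = 32
  ADD R0, 5  → R0 = 32 + 5 = 37
  SUB R0, 4  → R0 = 37 - 4 = 33
  ADD R0, 1  → R0 = 33 + 1 = 34
Final: R0 = 34

34


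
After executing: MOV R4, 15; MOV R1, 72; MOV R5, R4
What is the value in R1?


Register state trace:
  MOV R4, 15  → R4 = 15
  MOV R1, 72  → R1 = 72
  MOV R5, R4  → R5 = 15
Final: R1 = 72

72


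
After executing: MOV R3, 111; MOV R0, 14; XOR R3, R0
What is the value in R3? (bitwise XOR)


Register state trace:
  MOV R3, 111  → R3 = 111 (0b01101111)
  MOV R0, 14  → R0 = 14 (0b00001110)
  XOR R3, R0  → R3 = 111 XOR 14 = 97 (0b01100001)
Final: R3 = 97

97


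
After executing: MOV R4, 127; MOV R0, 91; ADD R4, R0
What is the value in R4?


Register state trace:
  MOV R4, 127  → R4 = 127
  MOV R0, 91  → R0 = 91
  ADD R4, R0  → R4 = 127 + 91 = 218
Final: R4 = 218

218


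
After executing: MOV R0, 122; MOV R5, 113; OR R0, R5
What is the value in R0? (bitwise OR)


Register state trace:
  MOV R0, 122  → R0 = 122 (0b01111010)
  MOV R5, 113  → R5 = 113 (0b01110001)
  OR R0, R5   → R0 = 122 OR 113 = 123 (0b01111011)
Final: R0 = 123

123


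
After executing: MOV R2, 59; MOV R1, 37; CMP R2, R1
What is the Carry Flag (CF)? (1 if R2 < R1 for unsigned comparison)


Register state trace:
  MOV R2, 59  → R2 = 59
  MOV R1, 37  → R1 = 37
  CMP R2, R1  → unsigned 59 - 37: no borrow
  59 >= 37, so CF = 0
CF = 0

0


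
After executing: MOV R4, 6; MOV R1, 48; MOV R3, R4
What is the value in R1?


Register state trace:
  MOV R4, 6  → R4 = 6
  MOV R1, 48  → R1 = 48
  MOV R3, R4  → R3 = 6
Final: R1 = 48

48


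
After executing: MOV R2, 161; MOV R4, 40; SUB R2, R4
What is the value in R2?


Register state trace:
  MOV R2, 161  → R2 = 161
  MOV R4, 40  → R4 = 40
  SUB R2, R4  → R2 = 161 - 40 = 121
Final: R2 = 121

121


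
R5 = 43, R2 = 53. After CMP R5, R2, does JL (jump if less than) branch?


Trace:
  R5 = 43, R2 = 53
  CMP R5, R2  → compares 43 vs 53
  JL checks: is 43 less than 53?
  43 < 53, so condition is true
Branch taken: Yes

Yes


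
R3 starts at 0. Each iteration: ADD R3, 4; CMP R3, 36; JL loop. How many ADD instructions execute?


Loop trace (R3 starts at 0, target 36, step 4):
  ADD #1: R3 = 0 + 4 = 4  → 4 < 36, loop
  ADD #2: R3 = 4 + 4 = 8  → 8 < 36, loop
  ADD #3: R3 = 8 + 4 = 12  → 12 < 36, loop
  ADD #4: R3 = 12 + 4 = 16  → 16 < 36, loop
  ADD #5: R3 = 16 + 4 = 20  → 20 < 36, loop
  ADD #6: R3 = 20 + 4 = 24  → 24 < 36, loop
  ADD #7: R3 = 24 + 4 = 28  → 28 < 36, loop
  ADD #8: R3 = 28 + 4 = 32  → 32 < 36, loop
  ADD #9: R3 = 32 + 4 = 36  → 36 >= 36, exit
Total ADD instructions: 9

9


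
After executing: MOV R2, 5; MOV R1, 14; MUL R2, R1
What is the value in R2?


Register state trace:
  MOV R2, 5  → R2 = 5
  MOV R1, 14  → R1 = 14
  MUL R2, R1  → R2 = 5 * 14 = 70
Final: R2 = 70

70


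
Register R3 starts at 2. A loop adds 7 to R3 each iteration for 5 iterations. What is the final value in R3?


Starting value: R3 = 2
  Iter 1: R3 = 2 + 7 = 9
  Iter 2: R3 = 9 + 7 = 16
  Iter 3: R3 = 16 + 7 = 23
  Iter 4: R3 = 23 + 7 = 30
  Iter 5: R3 = 30 + 7 = 37
Final: R3 = 37

37


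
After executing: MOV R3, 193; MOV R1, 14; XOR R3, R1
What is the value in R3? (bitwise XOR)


Register state trace:
  MOV R3, 193  → R3 = 193 (0b11000001)
  MOV R1, 14  → R1 = 14 (0b00001110)
  XOR R3, R1  → R3 = 193 XOR 14 = 207 (0b11001111)
Final: R3 = 207

207
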